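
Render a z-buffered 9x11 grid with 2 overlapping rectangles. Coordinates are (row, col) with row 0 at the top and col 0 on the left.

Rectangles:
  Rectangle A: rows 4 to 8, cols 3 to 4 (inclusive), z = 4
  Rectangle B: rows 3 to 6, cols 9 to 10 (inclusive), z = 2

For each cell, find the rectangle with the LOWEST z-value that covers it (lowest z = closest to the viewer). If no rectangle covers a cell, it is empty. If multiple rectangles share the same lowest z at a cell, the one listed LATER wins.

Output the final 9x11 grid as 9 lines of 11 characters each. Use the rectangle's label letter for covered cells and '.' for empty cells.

...........
...........
...........
.........BB
...AA....BB
...AA....BB
...AA....BB
...AA......
...AA......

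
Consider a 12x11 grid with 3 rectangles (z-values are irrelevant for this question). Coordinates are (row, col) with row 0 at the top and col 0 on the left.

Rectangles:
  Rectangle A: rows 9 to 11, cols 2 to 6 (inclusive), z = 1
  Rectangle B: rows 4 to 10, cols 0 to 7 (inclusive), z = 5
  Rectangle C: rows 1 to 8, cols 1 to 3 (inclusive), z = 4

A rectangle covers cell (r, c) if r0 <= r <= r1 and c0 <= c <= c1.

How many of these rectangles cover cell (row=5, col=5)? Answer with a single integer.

Answer: 1

Derivation:
Check cell (5,5):
  A: rows 9-11 cols 2-6 -> outside (row miss)
  B: rows 4-10 cols 0-7 -> covers
  C: rows 1-8 cols 1-3 -> outside (col miss)
Count covering = 1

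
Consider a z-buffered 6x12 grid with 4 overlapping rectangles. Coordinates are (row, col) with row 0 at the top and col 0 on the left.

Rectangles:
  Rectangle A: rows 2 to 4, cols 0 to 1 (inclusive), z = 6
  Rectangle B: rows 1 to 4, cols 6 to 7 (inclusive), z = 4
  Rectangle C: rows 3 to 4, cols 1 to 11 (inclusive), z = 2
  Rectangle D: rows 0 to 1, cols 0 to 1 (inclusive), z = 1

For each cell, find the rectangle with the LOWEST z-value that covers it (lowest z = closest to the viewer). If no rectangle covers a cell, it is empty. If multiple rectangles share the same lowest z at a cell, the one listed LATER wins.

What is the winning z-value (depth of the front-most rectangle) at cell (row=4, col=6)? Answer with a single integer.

Answer: 2

Derivation:
Check cell (4,6):
  A: rows 2-4 cols 0-1 -> outside (col miss)
  B: rows 1-4 cols 6-7 z=4 -> covers; best now B (z=4)
  C: rows 3-4 cols 1-11 z=2 -> covers; best now C (z=2)
  D: rows 0-1 cols 0-1 -> outside (row miss)
Winner: C at z=2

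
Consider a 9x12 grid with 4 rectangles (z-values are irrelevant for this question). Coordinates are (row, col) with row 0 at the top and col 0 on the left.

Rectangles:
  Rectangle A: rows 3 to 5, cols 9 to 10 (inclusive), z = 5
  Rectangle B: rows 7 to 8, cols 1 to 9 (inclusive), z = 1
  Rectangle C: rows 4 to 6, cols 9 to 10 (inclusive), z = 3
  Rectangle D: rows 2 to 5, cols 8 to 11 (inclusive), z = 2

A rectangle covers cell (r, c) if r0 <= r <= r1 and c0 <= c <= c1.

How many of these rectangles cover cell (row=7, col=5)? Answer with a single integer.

Answer: 1

Derivation:
Check cell (7,5):
  A: rows 3-5 cols 9-10 -> outside (row miss)
  B: rows 7-8 cols 1-9 -> covers
  C: rows 4-6 cols 9-10 -> outside (row miss)
  D: rows 2-5 cols 8-11 -> outside (row miss)
Count covering = 1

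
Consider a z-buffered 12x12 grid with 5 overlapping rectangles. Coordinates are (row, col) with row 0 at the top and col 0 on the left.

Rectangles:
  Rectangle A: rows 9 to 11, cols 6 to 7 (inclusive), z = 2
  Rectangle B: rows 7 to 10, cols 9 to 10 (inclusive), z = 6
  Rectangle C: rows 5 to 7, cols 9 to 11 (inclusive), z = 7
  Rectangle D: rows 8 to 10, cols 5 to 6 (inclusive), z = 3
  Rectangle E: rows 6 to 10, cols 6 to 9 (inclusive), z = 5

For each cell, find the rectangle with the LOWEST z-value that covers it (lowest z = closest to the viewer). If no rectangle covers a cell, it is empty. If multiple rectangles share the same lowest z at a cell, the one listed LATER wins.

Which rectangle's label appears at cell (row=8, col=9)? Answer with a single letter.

Answer: E

Derivation:
Check cell (8,9):
  A: rows 9-11 cols 6-7 -> outside (row miss)
  B: rows 7-10 cols 9-10 z=6 -> covers; best now B (z=6)
  C: rows 5-7 cols 9-11 -> outside (row miss)
  D: rows 8-10 cols 5-6 -> outside (col miss)
  E: rows 6-10 cols 6-9 z=5 -> covers; best now E (z=5)
Winner: E at z=5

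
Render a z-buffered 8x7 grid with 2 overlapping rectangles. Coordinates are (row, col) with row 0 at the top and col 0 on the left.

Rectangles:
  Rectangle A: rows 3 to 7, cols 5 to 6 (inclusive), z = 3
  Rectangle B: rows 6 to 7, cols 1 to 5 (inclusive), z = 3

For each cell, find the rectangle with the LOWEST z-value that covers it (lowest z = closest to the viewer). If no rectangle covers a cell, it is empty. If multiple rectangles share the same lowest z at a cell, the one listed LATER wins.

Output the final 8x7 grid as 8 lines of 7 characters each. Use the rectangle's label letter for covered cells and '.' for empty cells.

.......
.......
.......
.....AA
.....AA
.....AA
.BBBBBA
.BBBBBA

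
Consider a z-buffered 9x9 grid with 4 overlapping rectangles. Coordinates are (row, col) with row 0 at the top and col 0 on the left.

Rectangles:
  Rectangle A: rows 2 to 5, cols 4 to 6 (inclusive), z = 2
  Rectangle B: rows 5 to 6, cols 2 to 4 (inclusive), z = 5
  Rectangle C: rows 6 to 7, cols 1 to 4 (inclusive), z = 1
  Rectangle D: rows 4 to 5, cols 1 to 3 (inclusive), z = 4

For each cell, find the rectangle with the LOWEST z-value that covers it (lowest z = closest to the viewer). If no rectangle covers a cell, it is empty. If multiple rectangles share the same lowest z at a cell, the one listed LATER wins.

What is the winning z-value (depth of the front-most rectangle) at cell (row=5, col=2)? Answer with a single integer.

Check cell (5,2):
  A: rows 2-5 cols 4-6 -> outside (col miss)
  B: rows 5-6 cols 2-4 z=5 -> covers; best now B (z=5)
  C: rows 6-7 cols 1-4 -> outside (row miss)
  D: rows 4-5 cols 1-3 z=4 -> covers; best now D (z=4)
Winner: D at z=4

Answer: 4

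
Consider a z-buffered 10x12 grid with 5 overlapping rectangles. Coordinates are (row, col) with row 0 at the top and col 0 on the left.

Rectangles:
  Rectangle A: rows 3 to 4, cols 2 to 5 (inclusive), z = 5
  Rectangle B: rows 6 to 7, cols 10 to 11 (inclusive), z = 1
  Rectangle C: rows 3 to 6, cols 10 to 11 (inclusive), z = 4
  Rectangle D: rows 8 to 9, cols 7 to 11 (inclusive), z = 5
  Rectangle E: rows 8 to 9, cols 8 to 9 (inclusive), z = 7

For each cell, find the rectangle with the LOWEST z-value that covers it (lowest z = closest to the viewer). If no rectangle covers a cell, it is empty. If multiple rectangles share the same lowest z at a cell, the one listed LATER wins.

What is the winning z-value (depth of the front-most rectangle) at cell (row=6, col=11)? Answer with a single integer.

Answer: 1

Derivation:
Check cell (6,11):
  A: rows 3-4 cols 2-5 -> outside (row miss)
  B: rows 6-7 cols 10-11 z=1 -> covers; best now B (z=1)
  C: rows 3-6 cols 10-11 z=4 -> covers; best now B (z=1)
  D: rows 8-9 cols 7-11 -> outside (row miss)
  E: rows 8-9 cols 8-9 -> outside (row miss)
Winner: B at z=1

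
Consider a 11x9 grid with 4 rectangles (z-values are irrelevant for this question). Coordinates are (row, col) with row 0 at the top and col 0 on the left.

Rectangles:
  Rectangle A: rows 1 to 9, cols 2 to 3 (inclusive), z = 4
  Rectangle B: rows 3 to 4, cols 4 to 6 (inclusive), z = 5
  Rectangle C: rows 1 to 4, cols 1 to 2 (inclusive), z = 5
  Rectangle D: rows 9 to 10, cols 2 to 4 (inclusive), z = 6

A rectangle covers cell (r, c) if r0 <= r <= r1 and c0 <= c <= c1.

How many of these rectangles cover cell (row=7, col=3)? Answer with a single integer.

Answer: 1

Derivation:
Check cell (7,3):
  A: rows 1-9 cols 2-3 -> covers
  B: rows 3-4 cols 4-6 -> outside (row miss)
  C: rows 1-4 cols 1-2 -> outside (row miss)
  D: rows 9-10 cols 2-4 -> outside (row miss)
Count covering = 1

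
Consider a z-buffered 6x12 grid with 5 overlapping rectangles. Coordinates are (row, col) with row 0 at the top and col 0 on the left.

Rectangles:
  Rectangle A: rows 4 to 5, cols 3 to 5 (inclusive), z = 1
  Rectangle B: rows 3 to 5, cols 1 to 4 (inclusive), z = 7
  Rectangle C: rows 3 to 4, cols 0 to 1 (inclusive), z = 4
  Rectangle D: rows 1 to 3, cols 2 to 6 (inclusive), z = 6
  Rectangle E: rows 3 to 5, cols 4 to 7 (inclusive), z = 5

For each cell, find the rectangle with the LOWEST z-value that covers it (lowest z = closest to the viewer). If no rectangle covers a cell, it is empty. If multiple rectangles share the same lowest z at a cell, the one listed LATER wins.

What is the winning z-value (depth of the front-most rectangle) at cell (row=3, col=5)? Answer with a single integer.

Check cell (3,5):
  A: rows 4-5 cols 3-5 -> outside (row miss)
  B: rows 3-5 cols 1-4 -> outside (col miss)
  C: rows 3-4 cols 0-1 -> outside (col miss)
  D: rows 1-3 cols 2-6 z=6 -> covers; best now D (z=6)
  E: rows 3-5 cols 4-7 z=5 -> covers; best now E (z=5)
Winner: E at z=5

Answer: 5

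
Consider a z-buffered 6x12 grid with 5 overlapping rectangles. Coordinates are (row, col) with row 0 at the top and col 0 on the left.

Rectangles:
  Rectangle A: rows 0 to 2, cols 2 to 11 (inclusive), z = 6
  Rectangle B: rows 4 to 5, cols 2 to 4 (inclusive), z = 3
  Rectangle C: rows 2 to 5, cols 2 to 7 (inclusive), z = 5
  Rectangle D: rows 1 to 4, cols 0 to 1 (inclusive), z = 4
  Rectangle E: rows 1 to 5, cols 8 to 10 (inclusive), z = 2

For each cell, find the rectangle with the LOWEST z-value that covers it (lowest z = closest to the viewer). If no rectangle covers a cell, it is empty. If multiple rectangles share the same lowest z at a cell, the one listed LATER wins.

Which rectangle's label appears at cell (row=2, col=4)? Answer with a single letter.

Check cell (2,4):
  A: rows 0-2 cols 2-11 z=6 -> covers; best now A (z=6)
  B: rows 4-5 cols 2-4 -> outside (row miss)
  C: rows 2-5 cols 2-7 z=5 -> covers; best now C (z=5)
  D: rows 1-4 cols 0-1 -> outside (col miss)
  E: rows 1-5 cols 8-10 -> outside (col miss)
Winner: C at z=5

Answer: C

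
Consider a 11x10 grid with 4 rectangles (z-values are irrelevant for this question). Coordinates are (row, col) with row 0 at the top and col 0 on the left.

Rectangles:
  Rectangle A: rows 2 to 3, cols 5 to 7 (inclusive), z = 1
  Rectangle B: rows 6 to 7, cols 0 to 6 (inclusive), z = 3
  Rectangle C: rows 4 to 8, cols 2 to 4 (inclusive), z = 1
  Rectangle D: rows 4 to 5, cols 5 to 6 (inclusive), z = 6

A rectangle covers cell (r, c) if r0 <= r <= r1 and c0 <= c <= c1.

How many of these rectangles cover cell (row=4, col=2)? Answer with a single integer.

Check cell (4,2):
  A: rows 2-3 cols 5-7 -> outside (row miss)
  B: rows 6-7 cols 0-6 -> outside (row miss)
  C: rows 4-8 cols 2-4 -> covers
  D: rows 4-5 cols 5-6 -> outside (col miss)
Count covering = 1

Answer: 1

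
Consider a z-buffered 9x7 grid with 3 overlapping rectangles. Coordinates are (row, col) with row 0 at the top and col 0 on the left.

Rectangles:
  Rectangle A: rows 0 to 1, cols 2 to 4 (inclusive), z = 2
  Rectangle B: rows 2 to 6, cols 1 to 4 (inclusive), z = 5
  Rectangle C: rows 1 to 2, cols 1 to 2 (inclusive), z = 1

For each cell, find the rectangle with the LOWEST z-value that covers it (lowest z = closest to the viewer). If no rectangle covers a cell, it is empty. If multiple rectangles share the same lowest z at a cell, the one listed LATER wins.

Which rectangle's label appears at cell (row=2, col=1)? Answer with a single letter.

Answer: C

Derivation:
Check cell (2,1):
  A: rows 0-1 cols 2-4 -> outside (row miss)
  B: rows 2-6 cols 1-4 z=5 -> covers; best now B (z=5)
  C: rows 1-2 cols 1-2 z=1 -> covers; best now C (z=1)
Winner: C at z=1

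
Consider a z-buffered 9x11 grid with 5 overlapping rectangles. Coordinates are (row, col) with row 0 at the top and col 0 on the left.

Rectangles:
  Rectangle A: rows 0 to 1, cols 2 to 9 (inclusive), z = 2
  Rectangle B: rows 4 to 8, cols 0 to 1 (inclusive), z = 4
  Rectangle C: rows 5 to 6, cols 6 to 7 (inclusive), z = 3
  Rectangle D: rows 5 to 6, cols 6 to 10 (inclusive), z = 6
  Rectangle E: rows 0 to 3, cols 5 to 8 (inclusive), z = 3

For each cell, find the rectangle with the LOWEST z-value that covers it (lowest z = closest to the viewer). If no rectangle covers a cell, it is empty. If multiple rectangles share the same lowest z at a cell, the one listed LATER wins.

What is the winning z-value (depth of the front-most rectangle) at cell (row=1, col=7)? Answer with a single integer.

Check cell (1,7):
  A: rows 0-1 cols 2-9 z=2 -> covers; best now A (z=2)
  B: rows 4-8 cols 0-1 -> outside (row miss)
  C: rows 5-6 cols 6-7 -> outside (row miss)
  D: rows 5-6 cols 6-10 -> outside (row miss)
  E: rows 0-3 cols 5-8 z=3 -> covers; best now A (z=2)
Winner: A at z=2

Answer: 2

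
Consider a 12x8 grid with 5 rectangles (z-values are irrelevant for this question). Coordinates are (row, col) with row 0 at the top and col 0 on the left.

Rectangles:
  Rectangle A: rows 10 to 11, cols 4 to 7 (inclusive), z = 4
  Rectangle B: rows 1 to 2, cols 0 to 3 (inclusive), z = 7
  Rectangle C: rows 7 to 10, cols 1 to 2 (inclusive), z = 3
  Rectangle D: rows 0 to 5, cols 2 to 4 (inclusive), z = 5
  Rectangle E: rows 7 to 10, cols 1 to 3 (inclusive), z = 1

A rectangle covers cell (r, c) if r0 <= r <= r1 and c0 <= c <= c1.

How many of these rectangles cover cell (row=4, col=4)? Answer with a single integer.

Answer: 1

Derivation:
Check cell (4,4):
  A: rows 10-11 cols 4-7 -> outside (row miss)
  B: rows 1-2 cols 0-3 -> outside (row miss)
  C: rows 7-10 cols 1-2 -> outside (row miss)
  D: rows 0-5 cols 2-4 -> covers
  E: rows 7-10 cols 1-3 -> outside (row miss)
Count covering = 1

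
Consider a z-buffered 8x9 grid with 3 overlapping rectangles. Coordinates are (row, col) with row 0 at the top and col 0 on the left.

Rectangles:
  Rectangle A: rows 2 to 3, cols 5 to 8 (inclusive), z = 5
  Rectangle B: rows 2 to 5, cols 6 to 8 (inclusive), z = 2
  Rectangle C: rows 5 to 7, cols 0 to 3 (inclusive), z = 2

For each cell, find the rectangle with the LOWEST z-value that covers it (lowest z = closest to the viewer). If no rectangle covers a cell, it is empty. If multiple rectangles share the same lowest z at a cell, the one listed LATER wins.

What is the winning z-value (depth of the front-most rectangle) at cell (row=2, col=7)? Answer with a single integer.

Answer: 2

Derivation:
Check cell (2,7):
  A: rows 2-3 cols 5-8 z=5 -> covers; best now A (z=5)
  B: rows 2-5 cols 6-8 z=2 -> covers; best now B (z=2)
  C: rows 5-7 cols 0-3 -> outside (row miss)
Winner: B at z=2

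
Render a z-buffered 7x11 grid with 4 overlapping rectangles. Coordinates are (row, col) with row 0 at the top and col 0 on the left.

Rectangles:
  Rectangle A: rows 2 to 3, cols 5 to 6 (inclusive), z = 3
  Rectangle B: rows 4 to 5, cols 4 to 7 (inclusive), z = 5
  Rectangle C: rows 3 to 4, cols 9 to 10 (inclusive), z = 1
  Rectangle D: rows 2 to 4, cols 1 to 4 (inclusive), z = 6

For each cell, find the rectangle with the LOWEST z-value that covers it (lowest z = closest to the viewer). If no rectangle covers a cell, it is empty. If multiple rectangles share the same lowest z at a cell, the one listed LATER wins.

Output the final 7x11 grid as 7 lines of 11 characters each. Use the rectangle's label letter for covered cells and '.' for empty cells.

...........
...........
.DDDDAA....
.DDDDAA..CC
.DDDBBBB.CC
....BBBB...
...........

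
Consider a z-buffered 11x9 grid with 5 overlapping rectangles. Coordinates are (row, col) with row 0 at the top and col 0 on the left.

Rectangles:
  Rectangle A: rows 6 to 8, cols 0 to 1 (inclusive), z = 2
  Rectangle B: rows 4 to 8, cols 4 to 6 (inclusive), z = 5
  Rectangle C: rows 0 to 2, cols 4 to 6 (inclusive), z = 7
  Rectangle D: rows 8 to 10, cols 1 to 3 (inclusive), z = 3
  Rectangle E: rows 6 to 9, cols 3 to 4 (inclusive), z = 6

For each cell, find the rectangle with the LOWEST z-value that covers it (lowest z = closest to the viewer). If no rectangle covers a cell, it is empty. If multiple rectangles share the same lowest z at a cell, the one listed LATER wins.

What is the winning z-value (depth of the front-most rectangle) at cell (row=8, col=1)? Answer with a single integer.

Answer: 2

Derivation:
Check cell (8,1):
  A: rows 6-8 cols 0-1 z=2 -> covers; best now A (z=2)
  B: rows 4-8 cols 4-6 -> outside (col miss)
  C: rows 0-2 cols 4-6 -> outside (row miss)
  D: rows 8-10 cols 1-3 z=3 -> covers; best now A (z=2)
  E: rows 6-9 cols 3-4 -> outside (col miss)
Winner: A at z=2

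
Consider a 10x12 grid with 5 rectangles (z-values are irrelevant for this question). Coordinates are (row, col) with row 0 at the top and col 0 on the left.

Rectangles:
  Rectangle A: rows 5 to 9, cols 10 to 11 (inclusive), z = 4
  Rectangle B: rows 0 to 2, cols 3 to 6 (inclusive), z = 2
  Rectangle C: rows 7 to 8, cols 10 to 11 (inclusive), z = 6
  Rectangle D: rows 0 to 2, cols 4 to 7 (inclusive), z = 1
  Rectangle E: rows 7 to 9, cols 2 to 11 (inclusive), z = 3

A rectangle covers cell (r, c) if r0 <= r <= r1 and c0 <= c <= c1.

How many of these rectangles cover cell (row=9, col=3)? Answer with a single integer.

Answer: 1

Derivation:
Check cell (9,3):
  A: rows 5-9 cols 10-11 -> outside (col miss)
  B: rows 0-2 cols 3-6 -> outside (row miss)
  C: rows 7-8 cols 10-11 -> outside (row miss)
  D: rows 0-2 cols 4-7 -> outside (row miss)
  E: rows 7-9 cols 2-11 -> covers
Count covering = 1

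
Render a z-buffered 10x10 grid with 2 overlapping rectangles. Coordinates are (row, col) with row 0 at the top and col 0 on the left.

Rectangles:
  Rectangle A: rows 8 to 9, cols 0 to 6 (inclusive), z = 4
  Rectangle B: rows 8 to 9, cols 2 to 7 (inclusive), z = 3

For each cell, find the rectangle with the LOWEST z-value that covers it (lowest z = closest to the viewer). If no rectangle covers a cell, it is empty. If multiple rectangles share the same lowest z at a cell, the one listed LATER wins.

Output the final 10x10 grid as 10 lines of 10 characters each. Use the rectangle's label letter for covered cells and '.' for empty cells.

..........
..........
..........
..........
..........
..........
..........
..........
AABBBBBB..
AABBBBBB..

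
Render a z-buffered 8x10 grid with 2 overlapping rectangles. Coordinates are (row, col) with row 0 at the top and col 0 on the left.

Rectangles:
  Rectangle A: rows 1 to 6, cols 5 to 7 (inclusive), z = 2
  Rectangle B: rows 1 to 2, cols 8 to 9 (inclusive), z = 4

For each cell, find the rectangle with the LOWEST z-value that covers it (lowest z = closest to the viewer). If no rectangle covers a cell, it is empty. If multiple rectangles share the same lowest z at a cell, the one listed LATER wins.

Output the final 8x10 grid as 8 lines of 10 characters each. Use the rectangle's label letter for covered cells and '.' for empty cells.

..........
.....AAABB
.....AAABB
.....AAA..
.....AAA..
.....AAA..
.....AAA..
..........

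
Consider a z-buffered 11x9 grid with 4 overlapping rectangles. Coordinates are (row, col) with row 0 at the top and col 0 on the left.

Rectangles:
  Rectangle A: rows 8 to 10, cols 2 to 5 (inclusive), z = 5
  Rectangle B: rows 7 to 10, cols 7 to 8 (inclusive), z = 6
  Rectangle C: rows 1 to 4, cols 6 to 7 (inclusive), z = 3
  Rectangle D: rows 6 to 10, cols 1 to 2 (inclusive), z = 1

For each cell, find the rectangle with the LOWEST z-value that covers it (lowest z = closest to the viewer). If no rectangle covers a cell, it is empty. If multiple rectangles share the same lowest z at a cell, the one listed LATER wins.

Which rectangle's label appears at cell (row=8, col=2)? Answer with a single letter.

Answer: D

Derivation:
Check cell (8,2):
  A: rows 8-10 cols 2-5 z=5 -> covers; best now A (z=5)
  B: rows 7-10 cols 7-8 -> outside (col miss)
  C: rows 1-4 cols 6-7 -> outside (row miss)
  D: rows 6-10 cols 1-2 z=1 -> covers; best now D (z=1)
Winner: D at z=1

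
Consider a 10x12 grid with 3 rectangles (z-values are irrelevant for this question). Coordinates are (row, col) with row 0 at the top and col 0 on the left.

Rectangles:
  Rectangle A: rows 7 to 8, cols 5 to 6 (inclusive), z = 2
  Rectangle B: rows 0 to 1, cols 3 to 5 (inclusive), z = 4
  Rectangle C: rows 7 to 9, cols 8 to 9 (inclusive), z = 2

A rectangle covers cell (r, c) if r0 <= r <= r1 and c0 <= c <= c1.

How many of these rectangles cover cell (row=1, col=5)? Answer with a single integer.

Check cell (1,5):
  A: rows 7-8 cols 5-6 -> outside (row miss)
  B: rows 0-1 cols 3-5 -> covers
  C: rows 7-9 cols 8-9 -> outside (row miss)
Count covering = 1

Answer: 1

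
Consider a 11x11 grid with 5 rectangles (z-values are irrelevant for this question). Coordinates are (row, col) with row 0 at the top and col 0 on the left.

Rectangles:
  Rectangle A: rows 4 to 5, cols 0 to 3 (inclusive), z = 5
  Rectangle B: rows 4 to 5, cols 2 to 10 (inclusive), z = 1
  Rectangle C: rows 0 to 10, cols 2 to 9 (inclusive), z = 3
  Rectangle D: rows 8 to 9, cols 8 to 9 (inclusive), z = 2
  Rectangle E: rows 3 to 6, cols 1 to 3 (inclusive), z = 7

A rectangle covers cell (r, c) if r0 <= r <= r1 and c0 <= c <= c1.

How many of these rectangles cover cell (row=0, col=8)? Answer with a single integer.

Answer: 1

Derivation:
Check cell (0,8):
  A: rows 4-5 cols 0-3 -> outside (row miss)
  B: rows 4-5 cols 2-10 -> outside (row miss)
  C: rows 0-10 cols 2-9 -> covers
  D: rows 8-9 cols 8-9 -> outside (row miss)
  E: rows 3-6 cols 1-3 -> outside (row miss)
Count covering = 1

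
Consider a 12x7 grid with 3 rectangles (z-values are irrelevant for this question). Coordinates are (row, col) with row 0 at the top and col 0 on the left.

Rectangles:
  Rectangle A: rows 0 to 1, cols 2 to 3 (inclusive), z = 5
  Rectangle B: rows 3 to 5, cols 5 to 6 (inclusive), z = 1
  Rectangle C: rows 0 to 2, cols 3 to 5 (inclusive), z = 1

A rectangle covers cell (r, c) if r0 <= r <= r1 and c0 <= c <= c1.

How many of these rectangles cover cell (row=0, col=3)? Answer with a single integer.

Answer: 2

Derivation:
Check cell (0,3):
  A: rows 0-1 cols 2-3 -> covers
  B: rows 3-5 cols 5-6 -> outside (row miss)
  C: rows 0-2 cols 3-5 -> covers
Count covering = 2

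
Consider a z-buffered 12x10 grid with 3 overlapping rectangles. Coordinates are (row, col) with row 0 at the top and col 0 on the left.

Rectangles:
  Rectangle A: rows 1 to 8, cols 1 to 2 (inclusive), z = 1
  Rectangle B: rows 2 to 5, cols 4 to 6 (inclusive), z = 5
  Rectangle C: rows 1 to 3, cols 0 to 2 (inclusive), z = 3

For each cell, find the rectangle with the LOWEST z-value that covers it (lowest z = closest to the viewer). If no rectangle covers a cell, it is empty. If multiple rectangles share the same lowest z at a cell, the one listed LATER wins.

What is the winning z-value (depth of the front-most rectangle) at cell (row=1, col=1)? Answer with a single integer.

Check cell (1,1):
  A: rows 1-8 cols 1-2 z=1 -> covers; best now A (z=1)
  B: rows 2-5 cols 4-6 -> outside (row miss)
  C: rows 1-3 cols 0-2 z=3 -> covers; best now A (z=1)
Winner: A at z=1

Answer: 1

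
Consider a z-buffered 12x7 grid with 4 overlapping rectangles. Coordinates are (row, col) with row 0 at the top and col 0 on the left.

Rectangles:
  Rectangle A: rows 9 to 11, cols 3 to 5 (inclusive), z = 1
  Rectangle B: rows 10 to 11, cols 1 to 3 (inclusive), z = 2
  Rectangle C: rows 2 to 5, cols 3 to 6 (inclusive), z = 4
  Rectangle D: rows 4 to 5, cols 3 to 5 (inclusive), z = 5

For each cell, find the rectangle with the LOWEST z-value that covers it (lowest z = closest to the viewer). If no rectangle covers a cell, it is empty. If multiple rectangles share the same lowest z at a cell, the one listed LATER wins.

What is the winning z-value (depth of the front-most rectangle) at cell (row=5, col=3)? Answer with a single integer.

Check cell (5,3):
  A: rows 9-11 cols 3-5 -> outside (row miss)
  B: rows 10-11 cols 1-3 -> outside (row miss)
  C: rows 2-5 cols 3-6 z=4 -> covers; best now C (z=4)
  D: rows 4-5 cols 3-5 z=5 -> covers; best now C (z=4)
Winner: C at z=4

Answer: 4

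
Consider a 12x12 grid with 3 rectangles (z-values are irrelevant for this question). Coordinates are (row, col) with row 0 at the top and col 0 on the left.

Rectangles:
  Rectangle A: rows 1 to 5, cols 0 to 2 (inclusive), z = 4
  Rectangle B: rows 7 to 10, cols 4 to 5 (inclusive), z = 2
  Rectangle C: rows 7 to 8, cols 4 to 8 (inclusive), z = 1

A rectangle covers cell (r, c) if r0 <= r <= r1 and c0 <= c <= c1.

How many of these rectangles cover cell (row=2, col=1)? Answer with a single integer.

Check cell (2,1):
  A: rows 1-5 cols 0-2 -> covers
  B: rows 7-10 cols 4-5 -> outside (row miss)
  C: rows 7-8 cols 4-8 -> outside (row miss)
Count covering = 1

Answer: 1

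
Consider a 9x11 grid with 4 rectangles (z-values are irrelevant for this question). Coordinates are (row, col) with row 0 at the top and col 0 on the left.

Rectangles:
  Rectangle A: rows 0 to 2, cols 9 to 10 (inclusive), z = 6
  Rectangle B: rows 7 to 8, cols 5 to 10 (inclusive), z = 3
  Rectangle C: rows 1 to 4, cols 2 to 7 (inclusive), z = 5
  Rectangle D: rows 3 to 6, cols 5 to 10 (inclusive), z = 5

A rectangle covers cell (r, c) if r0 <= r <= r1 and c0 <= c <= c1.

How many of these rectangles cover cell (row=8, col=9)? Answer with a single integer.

Check cell (8,9):
  A: rows 0-2 cols 9-10 -> outside (row miss)
  B: rows 7-8 cols 5-10 -> covers
  C: rows 1-4 cols 2-7 -> outside (row miss)
  D: rows 3-6 cols 5-10 -> outside (row miss)
Count covering = 1

Answer: 1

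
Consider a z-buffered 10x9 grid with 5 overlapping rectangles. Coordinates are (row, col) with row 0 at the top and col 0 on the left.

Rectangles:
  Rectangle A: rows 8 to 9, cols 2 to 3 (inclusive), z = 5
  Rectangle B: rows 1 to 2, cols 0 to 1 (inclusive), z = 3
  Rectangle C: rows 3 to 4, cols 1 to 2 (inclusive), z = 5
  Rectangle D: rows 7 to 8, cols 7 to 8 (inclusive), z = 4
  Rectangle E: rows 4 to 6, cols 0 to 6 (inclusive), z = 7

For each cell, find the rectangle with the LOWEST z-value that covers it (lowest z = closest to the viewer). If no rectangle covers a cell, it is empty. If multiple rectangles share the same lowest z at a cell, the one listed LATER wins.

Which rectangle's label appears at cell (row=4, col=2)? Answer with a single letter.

Check cell (4,2):
  A: rows 8-9 cols 2-3 -> outside (row miss)
  B: rows 1-2 cols 0-1 -> outside (row miss)
  C: rows 3-4 cols 1-2 z=5 -> covers; best now C (z=5)
  D: rows 7-8 cols 7-8 -> outside (row miss)
  E: rows 4-6 cols 0-6 z=7 -> covers; best now C (z=5)
Winner: C at z=5

Answer: C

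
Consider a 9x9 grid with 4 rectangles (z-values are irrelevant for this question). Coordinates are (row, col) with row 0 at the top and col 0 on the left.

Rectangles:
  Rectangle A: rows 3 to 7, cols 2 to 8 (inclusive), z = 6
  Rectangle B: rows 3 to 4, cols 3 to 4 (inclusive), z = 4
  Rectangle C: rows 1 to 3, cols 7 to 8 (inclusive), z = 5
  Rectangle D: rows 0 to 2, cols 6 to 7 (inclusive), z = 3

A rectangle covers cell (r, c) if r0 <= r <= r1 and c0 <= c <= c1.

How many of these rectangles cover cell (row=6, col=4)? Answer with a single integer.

Check cell (6,4):
  A: rows 3-7 cols 2-8 -> covers
  B: rows 3-4 cols 3-4 -> outside (row miss)
  C: rows 1-3 cols 7-8 -> outside (row miss)
  D: rows 0-2 cols 6-7 -> outside (row miss)
Count covering = 1

Answer: 1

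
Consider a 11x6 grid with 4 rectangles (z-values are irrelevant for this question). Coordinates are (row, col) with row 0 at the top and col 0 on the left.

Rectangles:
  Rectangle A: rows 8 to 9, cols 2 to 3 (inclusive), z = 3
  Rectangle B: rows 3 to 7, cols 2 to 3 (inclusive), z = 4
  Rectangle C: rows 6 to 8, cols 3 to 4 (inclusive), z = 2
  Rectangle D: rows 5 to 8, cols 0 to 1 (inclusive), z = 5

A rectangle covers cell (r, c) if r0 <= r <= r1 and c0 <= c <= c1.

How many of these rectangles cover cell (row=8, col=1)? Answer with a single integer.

Answer: 1

Derivation:
Check cell (8,1):
  A: rows 8-9 cols 2-3 -> outside (col miss)
  B: rows 3-7 cols 2-3 -> outside (row miss)
  C: rows 6-8 cols 3-4 -> outside (col miss)
  D: rows 5-8 cols 0-1 -> covers
Count covering = 1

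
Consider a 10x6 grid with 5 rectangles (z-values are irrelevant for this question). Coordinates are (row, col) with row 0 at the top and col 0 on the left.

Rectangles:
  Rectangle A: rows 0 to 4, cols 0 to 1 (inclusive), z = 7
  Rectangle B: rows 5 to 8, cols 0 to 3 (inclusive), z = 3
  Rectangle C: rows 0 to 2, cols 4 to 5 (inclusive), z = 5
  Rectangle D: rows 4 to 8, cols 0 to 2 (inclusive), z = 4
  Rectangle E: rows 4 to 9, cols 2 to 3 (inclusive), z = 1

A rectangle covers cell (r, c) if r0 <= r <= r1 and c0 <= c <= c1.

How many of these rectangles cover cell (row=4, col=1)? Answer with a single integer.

Answer: 2

Derivation:
Check cell (4,1):
  A: rows 0-4 cols 0-1 -> covers
  B: rows 5-8 cols 0-3 -> outside (row miss)
  C: rows 0-2 cols 4-5 -> outside (row miss)
  D: rows 4-8 cols 0-2 -> covers
  E: rows 4-9 cols 2-3 -> outside (col miss)
Count covering = 2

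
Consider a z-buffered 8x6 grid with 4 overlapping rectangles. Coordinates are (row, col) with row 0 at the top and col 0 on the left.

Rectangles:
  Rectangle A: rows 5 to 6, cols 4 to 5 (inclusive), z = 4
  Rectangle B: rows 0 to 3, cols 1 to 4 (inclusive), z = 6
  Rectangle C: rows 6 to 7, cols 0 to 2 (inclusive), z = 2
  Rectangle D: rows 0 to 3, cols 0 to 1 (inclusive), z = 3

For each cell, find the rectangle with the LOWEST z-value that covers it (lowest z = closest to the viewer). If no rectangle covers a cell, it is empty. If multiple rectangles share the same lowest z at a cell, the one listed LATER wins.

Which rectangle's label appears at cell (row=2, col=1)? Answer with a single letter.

Check cell (2,1):
  A: rows 5-6 cols 4-5 -> outside (row miss)
  B: rows 0-3 cols 1-4 z=6 -> covers; best now B (z=6)
  C: rows 6-7 cols 0-2 -> outside (row miss)
  D: rows 0-3 cols 0-1 z=3 -> covers; best now D (z=3)
Winner: D at z=3

Answer: D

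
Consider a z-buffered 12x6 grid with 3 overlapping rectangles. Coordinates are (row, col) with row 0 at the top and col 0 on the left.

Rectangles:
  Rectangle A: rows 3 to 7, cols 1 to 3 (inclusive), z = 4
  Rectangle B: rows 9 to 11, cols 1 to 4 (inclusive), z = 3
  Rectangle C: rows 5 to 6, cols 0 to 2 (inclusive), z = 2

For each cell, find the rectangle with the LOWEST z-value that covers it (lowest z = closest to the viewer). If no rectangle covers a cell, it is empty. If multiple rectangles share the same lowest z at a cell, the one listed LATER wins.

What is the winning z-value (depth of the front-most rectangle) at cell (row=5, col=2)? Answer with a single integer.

Answer: 2

Derivation:
Check cell (5,2):
  A: rows 3-7 cols 1-3 z=4 -> covers; best now A (z=4)
  B: rows 9-11 cols 1-4 -> outside (row miss)
  C: rows 5-6 cols 0-2 z=2 -> covers; best now C (z=2)
Winner: C at z=2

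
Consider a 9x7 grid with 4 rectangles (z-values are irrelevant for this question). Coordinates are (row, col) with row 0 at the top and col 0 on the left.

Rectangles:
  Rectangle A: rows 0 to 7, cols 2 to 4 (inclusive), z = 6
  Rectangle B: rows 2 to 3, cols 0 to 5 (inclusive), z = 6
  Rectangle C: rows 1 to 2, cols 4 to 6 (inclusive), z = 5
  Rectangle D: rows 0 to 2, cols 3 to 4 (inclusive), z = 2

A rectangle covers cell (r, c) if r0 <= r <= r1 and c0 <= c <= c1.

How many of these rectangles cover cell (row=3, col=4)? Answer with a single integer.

Check cell (3,4):
  A: rows 0-7 cols 2-4 -> covers
  B: rows 2-3 cols 0-5 -> covers
  C: rows 1-2 cols 4-6 -> outside (row miss)
  D: rows 0-2 cols 3-4 -> outside (row miss)
Count covering = 2

Answer: 2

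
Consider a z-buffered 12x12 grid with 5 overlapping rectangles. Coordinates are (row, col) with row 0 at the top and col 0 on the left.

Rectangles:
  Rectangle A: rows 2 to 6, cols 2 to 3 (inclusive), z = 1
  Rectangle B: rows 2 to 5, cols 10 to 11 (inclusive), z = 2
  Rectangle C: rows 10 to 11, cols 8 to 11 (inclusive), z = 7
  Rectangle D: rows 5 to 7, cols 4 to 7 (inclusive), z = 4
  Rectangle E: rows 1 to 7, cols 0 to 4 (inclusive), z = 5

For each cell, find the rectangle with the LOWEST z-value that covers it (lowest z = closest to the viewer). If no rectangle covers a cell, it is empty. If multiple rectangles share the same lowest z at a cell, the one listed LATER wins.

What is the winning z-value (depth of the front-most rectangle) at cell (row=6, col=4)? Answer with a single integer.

Check cell (6,4):
  A: rows 2-6 cols 2-3 -> outside (col miss)
  B: rows 2-5 cols 10-11 -> outside (row miss)
  C: rows 10-11 cols 8-11 -> outside (row miss)
  D: rows 5-7 cols 4-7 z=4 -> covers; best now D (z=4)
  E: rows 1-7 cols 0-4 z=5 -> covers; best now D (z=4)
Winner: D at z=4

Answer: 4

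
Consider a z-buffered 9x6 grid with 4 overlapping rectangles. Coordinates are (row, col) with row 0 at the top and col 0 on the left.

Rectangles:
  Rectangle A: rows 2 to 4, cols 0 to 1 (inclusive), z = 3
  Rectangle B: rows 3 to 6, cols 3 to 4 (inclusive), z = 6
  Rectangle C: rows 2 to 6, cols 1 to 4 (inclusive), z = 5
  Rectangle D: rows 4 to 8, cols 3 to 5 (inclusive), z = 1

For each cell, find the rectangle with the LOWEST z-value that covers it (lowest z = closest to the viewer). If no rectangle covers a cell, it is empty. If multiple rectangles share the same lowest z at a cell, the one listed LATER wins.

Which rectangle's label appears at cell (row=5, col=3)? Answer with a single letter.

Answer: D

Derivation:
Check cell (5,3):
  A: rows 2-4 cols 0-1 -> outside (row miss)
  B: rows 3-6 cols 3-4 z=6 -> covers; best now B (z=6)
  C: rows 2-6 cols 1-4 z=5 -> covers; best now C (z=5)
  D: rows 4-8 cols 3-5 z=1 -> covers; best now D (z=1)
Winner: D at z=1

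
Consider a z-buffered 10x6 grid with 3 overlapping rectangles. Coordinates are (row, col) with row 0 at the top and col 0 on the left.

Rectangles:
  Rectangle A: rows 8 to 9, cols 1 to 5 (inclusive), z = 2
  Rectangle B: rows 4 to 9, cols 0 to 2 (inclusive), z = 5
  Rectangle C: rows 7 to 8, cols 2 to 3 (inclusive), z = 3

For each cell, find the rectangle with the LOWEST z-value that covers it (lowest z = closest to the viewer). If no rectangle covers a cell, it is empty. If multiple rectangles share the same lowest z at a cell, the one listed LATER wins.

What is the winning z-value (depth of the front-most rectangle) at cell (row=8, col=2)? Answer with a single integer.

Check cell (8,2):
  A: rows 8-9 cols 1-5 z=2 -> covers; best now A (z=2)
  B: rows 4-9 cols 0-2 z=5 -> covers; best now A (z=2)
  C: rows 7-8 cols 2-3 z=3 -> covers; best now A (z=2)
Winner: A at z=2

Answer: 2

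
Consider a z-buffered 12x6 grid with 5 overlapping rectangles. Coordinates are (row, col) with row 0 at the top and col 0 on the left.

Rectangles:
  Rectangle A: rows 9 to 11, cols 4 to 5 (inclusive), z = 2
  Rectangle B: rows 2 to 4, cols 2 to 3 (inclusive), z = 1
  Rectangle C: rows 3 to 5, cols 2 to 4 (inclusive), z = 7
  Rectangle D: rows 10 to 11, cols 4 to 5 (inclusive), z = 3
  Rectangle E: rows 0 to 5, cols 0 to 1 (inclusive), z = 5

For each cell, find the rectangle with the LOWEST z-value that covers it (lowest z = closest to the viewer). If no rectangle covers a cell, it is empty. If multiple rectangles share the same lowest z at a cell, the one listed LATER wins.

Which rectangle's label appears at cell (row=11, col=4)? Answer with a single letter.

Answer: A

Derivation:
Check cell (11,4):
  A: rows 9-11 cols 4-5 z=2 -> covers; best now A (z=2)
  B: rows 2-4 cols 2-3 -> outside (row miss)
  C: rows 3-5 cols 2-4 -> outside (row miss)
  D: rows 10-11 cols 4-5 z=3 -> covers; best now A (z=2)
  E: rows 0-5 cols 0-1 -> outside (row miss)
Winner: A at z=2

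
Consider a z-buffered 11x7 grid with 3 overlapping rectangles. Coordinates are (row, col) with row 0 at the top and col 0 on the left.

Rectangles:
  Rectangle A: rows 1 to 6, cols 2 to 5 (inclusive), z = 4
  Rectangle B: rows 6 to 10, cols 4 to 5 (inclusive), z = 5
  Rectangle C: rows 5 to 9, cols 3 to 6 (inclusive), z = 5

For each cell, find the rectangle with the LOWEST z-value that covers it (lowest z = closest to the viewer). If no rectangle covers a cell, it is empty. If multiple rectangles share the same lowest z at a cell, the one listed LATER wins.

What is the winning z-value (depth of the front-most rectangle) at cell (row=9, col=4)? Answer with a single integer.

Answer: 5

Derivation:
Check cell (9,4):
  A: rows 1-6 cols 2-5 -> outside (row miss)
  B: rows 6-10 cols 4-5 z=5 -> covers; best now B (z=5)
  C: rows 5-9 cols 3-6 z=5 -> covers; best now C (z=5)
Winner: C at z=5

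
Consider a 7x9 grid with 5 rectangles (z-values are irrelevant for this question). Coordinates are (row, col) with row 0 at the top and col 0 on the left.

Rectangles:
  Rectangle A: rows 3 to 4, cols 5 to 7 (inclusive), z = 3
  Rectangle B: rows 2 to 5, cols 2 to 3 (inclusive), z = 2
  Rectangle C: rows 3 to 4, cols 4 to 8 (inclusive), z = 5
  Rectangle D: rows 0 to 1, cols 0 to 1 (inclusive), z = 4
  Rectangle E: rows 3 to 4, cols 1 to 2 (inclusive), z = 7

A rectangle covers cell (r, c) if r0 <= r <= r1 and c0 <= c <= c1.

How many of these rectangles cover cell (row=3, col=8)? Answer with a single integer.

Answer: 1

Derivation:
Check cell (3,8):
  A: rows 3-4 cols 5-7 -> outside (col miss)
  B: rows 2-5 cols 2-3 -> outside (col miss)
  C: rows 3-4 cols 4-8 -> covers
  D: rows 0-1 cols 0-1 -> outside (row miss)
  E: rows 3-4 cols 1-2 -> outside (col miss)
Count covering = 1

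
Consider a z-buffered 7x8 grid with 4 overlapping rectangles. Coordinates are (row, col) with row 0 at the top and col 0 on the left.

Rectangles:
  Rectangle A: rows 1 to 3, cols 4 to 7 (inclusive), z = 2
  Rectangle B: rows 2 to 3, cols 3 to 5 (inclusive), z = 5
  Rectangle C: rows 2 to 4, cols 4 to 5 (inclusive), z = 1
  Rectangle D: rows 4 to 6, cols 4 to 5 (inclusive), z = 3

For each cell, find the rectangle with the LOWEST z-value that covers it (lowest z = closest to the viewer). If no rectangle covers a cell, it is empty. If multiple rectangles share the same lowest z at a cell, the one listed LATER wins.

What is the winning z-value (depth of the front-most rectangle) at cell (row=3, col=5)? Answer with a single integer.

Answer: 1

Derivation:
Check cell (3,5):
  A: rows 1-3 cols 4-7 z=2 -> covers; best now A (z=2)
  B: rows 2-3 cols 3-5 z=5 -> covers; best now A (z=2)
  C: rows 2-4 cols 4-5 z=1 -> covers; best now C (z=1)
  D: rows 4-6 cols 4-5 -> outside (row miss)
Winner: C at z=1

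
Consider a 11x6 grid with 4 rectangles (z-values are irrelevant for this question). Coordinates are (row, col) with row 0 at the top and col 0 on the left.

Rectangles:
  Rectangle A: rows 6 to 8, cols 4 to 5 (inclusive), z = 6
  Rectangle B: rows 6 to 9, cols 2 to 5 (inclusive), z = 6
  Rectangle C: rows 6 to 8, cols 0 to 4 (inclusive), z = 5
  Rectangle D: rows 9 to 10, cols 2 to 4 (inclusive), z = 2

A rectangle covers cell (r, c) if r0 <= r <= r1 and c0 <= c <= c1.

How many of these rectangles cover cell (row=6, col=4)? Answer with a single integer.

Answer: 3

Derivation:
Check cell (6,4):
  A: rows 6-8 cols 4-5 -> covers
  B: rows 6-9 cols 2-5 -> covers
  C: rows 6-8 cols 0-4 -> covers
  D: rows 9-10 cols 2-4 -> outside (row miss)
Count covering = 3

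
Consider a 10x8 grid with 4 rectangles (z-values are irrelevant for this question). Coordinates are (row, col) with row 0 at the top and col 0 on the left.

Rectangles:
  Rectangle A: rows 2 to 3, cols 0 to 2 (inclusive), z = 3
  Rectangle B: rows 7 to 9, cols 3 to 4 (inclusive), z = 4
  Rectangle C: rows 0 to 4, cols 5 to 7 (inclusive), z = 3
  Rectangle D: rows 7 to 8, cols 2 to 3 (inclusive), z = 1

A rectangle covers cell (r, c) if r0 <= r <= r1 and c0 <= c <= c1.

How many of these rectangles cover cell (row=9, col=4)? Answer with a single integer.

Answer: 1

Derivation:
Check cell (9,4):
  A: rows 2-3 cols 0-2 -> outside (row miss)
  B: rows 7-9 cols 3-4 -> covers
  C: rows 0-4 cols 5-7 -> outside (row miss)
  D: rows 7-8 cols 2-3 -> outside (row miss)
Count covering = 1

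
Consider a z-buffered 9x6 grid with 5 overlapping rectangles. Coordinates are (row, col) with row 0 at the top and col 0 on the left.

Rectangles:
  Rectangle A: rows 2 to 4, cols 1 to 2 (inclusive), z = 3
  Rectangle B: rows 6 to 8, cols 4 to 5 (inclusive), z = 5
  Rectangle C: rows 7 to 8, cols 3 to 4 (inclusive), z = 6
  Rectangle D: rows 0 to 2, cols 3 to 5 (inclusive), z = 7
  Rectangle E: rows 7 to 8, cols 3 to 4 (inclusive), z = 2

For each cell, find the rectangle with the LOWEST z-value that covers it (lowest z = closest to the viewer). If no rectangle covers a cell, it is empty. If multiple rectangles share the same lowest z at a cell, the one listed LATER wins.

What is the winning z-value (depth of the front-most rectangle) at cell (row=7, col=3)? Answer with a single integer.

Answer: 2

Derivation:
Check cell (7,3):
  A: rows 2-4 cols 1-2 -> outside (row miss)
  B: rows 6-8 cols 4-5 -> outside (col miss)
  C: rows 7-8 cols 3-4 z=6 -> covers; best now C (z=6)
  D: rows 0-2 cols 3-5 -> outside (row miss)
  E: rows 7-8 cols 3-4 z=2 -> covers; best now E (z=2)
Winner: E at z=2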